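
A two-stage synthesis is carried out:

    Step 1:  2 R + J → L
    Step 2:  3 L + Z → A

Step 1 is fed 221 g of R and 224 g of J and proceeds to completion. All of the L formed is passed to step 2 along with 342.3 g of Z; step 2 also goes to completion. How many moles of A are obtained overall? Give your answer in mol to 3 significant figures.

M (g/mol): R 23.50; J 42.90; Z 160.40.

Step 1:
n(R) = 221.0 / 23.50 = 9.404 mol
n(J) = 224.0 / 42.90 = 5.221 mol
n/ν → R: 4.702, J: 5.221; R is limiting.
n(L) produced = (1/2) × 9.404 = 4.702 mol
Step 2:
n(L) available = 4.702 mol
n(Z) = 342.3 / 160.40 = 2.134 mol
n/ν → L: 1.567, Z: 2.134; L is limiting.
n(A) = (1/3) × 4.702 = 1.567 mol

1.57 mol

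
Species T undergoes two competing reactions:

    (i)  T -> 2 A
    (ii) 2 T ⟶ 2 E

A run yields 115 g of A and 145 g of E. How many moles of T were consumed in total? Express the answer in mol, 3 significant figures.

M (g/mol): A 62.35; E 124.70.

2.09 mol

n(A) = 115 / 62.35 = 1.844 mol
n(E) = 145 / 124.70 = 1.163 mol
n(T) via (i) = (1/2)×1.844 = 0.9220 mol
n(T) via (ii) = (2/2)×1.163 = 1.163 mol
total n(T) = 0.9220 + 1.163 = 2.085 mol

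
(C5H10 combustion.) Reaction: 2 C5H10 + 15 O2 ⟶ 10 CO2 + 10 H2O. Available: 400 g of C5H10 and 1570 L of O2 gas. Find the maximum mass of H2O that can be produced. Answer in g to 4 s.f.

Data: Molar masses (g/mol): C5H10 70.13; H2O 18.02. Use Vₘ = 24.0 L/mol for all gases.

n(C5H10) = 400.0 / 70.13 = 5.704 mol
n(O2) = 1570 / 24.0 = 65.42 mol
n/ν for C5H10 = 5.704/2 = 2.852
n/ν for O2 = 65.42/15 = 4.361
Smallest n/ν is C5H10 → limiting reagent.
n(H2O) = (10/2) × 5.704 = 28.52 mol
mass = 28.52 × 18.02 = 513.9 g

513.9 g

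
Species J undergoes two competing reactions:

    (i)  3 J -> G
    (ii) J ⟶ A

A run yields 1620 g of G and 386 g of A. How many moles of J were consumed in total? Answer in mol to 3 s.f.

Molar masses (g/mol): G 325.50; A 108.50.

18.5 mol

n(G) = 1620 / 325.50 = 4.977 mol
n(A) = 386 / 108.50 = 3.558 mol
n(J) via (i) = (3/1)×4.977 = 14.93 mol
n(J) via (ii) = (1/1)×3.558 = 3.558 mol
total n(J) = 14.93 + 3.558 = 18.49 mol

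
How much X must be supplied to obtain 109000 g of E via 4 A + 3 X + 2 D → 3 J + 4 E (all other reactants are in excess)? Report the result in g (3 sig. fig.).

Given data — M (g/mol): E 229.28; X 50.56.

n(E) = 109000 / 229.28 = 475.4 mol
n(X) = (3/4) × 475.4 = 356.6 mol
mass = 356.6 × 50.56 = 18030 g

18000 g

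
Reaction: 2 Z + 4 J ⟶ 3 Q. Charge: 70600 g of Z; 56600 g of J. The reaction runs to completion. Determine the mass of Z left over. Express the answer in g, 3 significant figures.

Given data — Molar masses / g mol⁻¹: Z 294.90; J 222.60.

n(Z) = 70600 / 294.90 = 239.4 mol
n(J) = 56600 / 222.60 = 254.3 mol
n/ν for Z = 239.4/2 = 119.7
n/ν for J = 254.3/4 = 63.58
Smallest n/ν is J → limiting reagent.
Z consumed = (2/4) × 254.3 = 127.2 mol
Z remaining = 239.4 − 127.2 = 112.2 mol
mass = 112.2 × 294.90 = 33090 g

33100 g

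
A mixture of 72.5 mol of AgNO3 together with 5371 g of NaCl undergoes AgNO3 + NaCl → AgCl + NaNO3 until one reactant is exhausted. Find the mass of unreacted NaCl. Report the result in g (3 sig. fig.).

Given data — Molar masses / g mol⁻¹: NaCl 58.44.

n(AgNO3) = 72.50 mol
n(NaCl) = 5371 / 58.44 = 91.91 mol
n/ν for AgNO3 = 72.50/1 = 72.50
n/ν for NaCl = 91.91/1 = 91.91
Smallest n/ν is AgNO3 → limiting reagent.
NaCl consumed = (1/1) × 72.50 = 72.50 mol
NaCl remaining = 91.91 − 72.50 = 19.41 mol
mass = 19.41 × 58.44 = 1134 g

1130 g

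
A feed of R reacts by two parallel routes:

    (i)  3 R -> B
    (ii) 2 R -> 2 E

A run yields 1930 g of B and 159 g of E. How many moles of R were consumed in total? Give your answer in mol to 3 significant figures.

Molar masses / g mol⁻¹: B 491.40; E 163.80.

n(B) = 1930 / 491.40 = 3.928 mol
n(E) = 159 / 163.80 = 0.9707 mol
n(R) via (i) = (3/1)×3.928 = 11.78 mol
n(R) via (ii) = (2/2)×0.9707 = 0.9707 mol
total n(R) = 11.78 + 0.9707 = 12.75 mol

12.8 mol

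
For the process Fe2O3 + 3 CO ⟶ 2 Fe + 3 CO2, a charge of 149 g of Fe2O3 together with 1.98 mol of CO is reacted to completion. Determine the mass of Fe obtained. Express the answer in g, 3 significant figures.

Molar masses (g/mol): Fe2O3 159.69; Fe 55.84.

73.7 g

n(Fe2O3) = 149.0 / 159.69 = 0.9331 mol
n(CO) = 1.980 mol
n/ν → Fe2O3: 0.9331, CO: 0.6600; CO is limiting.
n(Fe) = (2/3) × 1.980 = 1.320 mol
mass = 1.320 × 55.84 = 73.71 g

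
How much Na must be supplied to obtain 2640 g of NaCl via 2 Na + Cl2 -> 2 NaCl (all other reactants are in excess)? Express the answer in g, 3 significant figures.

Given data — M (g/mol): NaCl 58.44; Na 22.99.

1040 g

n(NaCl) = 2640 / 58.44 = 45.17 mol
n(Na) = (2/2) × 45.17 = 45.17 mol
mass = 45.17 × 22.99 = 1038 g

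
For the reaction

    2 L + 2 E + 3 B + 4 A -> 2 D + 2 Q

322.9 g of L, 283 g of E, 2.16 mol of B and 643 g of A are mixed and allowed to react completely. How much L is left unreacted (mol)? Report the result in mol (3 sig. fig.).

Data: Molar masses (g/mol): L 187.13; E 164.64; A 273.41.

0.550 mol

n(L) = 322.9 / 187.13 = 1.726 mol
n(E) = 283.0 / 164.64 = 1.719 mol
n(B) = 2.160 mol
n(A) = 643.0 / 273.41 = 2.352 mol
n/ν → L: 0.8630, E: 0.8595, B: 0.7200, A: 0.5880; A is limiting.
L consumed = (2/4) × 2.352 = 1.176 mol
L remaining = 1.726 − 1.176 = 0.5500 mol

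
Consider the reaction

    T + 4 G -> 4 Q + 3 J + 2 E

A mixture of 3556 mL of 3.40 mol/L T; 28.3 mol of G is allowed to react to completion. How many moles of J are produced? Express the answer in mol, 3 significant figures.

21.2 mol

n(T) = 3.40 × 3556/1000 = 12.09 mol
n(G) = 28.30 mol
n/ν → T: 12.09, G: 7.075; G is limiting.
n(J) = (3/4) × 28.30 = 21.23 mol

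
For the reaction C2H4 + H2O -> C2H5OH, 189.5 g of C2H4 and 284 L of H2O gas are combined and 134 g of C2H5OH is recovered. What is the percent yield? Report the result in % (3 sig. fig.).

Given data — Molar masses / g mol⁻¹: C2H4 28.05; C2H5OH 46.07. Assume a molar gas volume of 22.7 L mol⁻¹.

n(C2H4) = 189.5 / 28.05 = 6.756 mol
n(H2O) = 284.0 / 22.7 = 12.51 mol
n/ν → C2H4: 6.756, H2O: 12.51; C2H4 is limiting.
theoretical n(C2H5OH) = (1/1) × 6.756 = 6.756 mol → 311.2 g
% yield = 134 / 311.2 × 100 = 43.06 %

43.1 %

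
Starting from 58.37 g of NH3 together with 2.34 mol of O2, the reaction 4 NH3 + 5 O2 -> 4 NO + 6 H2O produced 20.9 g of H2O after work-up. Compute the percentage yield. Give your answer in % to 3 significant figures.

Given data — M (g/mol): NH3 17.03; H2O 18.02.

n(NH3) = 58.37 / 17.03 = 3.427 mol
n(O2) = 2.340 mol
n/ν for NH3 = 3.427/4 = 0.8568
n/ν for O2 = 2.340/5 = 0.4680
Smallest n/ν is O2 → limiting reagent.
theoretical n(H2O) = (6/5) × 2.340 = 2.808 mol → 50.60 g
% yield = 20.9 / 50.60 × 100 = 41.30 %

41.3 %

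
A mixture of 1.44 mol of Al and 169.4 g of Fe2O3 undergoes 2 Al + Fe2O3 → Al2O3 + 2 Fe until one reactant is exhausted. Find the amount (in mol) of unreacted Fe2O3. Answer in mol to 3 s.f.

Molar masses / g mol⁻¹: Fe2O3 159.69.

n(Al) = 1.440 mol
n(Fe2O3) = 169.4 / 159.69 = 1.061 mol
n/ν → Al: 0.7200, Fe2O3: 1.061; Al is limiting.
Fe2O3 consumed = (1/2) × 1.440 = 0.7200 mol
Fe2O3 remaining = 1.061 − 0.7200 = 0.3410 mol

0.341 mol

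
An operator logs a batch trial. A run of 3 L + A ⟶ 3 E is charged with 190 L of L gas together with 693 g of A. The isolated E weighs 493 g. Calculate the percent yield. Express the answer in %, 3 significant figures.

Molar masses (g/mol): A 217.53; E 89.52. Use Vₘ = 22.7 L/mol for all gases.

65.8 %

n(L) = 190.0 / 22.7 = 8.370 mol
n(A) = 693.0 / 217.53 = 3.186 mol
n/ν → L: 2.790, A: 3.186; L is limiting.
theoretical n(E) = (3/3) × 8.370 = 8.370 mol → 749.3 g
% yield = 493 / 749.3 × 100 = 65.79 %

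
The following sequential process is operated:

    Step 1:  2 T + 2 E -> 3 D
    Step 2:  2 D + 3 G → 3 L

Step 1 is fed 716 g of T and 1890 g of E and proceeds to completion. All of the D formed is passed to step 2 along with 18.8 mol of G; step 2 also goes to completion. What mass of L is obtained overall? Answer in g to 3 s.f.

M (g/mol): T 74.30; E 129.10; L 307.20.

5780 g

Step 1:
n(T) = 716.0 / 74.30 = 9.637 mol
n(E) = 1890 / 129.10 = 14.64 mol
n/ν for T = 9.637/2 = 4.819
n/ν for E = 14.64/2 = 7.320
Smallest n/ν is T → limiting reagent.
n(D) produced = (3/2) × 9.637 = 14.46 mol
Step 2:
n(D) available = 14.46 mol
n(G) = 18.80 mol
n/ν for D = 14.46/2 = 7.230
n/ν for G = 18.80/3 = 6.267
Smallest n/ν is G → limiting reagent.
n(L) = (3/3) × 18.80 = 18.80 mol
mass = 18.80 × 307.20 = 5775 g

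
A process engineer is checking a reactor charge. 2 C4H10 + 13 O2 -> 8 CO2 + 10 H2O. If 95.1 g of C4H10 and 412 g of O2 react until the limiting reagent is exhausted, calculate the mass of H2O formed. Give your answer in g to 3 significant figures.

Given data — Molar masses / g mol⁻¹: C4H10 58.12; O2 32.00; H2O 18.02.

147 g

n(C4H10) = 95.10 / 58.12 = 1.636 mol
n(O2) = 412.0 / 32.00 = 12.88 mol
n/ν → C4H10: 0.8180, O2: 0.9908; C4H10 is limiting.
n(H2O) = (10/2) × 1.636 = 8.180 mol
mass = 8.180 × 18.02 = 147.4 g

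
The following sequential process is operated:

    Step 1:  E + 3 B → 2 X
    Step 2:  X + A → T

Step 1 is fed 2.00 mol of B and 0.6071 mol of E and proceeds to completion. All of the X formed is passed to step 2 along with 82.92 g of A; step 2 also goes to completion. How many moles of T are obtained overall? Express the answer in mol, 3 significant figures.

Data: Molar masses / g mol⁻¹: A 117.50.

0.706 mol

Step 1:
n(B) = 2.000 mol
n(E) = 0.6071 mol
n/ν → B: 0.6667, E: 0.6071; E is limiting.
n(X) produced = (2/1) × 0.6071 = 1.214 mol
Step 2:
n(X) available = 1.214 mol
n(A) = 82.92 / 117.50 = 0.7057 mol
n/ν → X: 1.214, A: 0.7057; A is limiting.
n(T) = (1/1) × 0.7057 = 0.7057 mol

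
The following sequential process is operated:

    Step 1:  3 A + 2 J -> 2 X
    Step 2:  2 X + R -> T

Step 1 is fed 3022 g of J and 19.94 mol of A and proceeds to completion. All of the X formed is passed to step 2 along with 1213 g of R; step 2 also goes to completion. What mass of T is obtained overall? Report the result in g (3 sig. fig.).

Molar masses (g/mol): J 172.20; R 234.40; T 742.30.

3840 g

Step 1:
n(J) = 3022 / 172.20 = 17.55 mol
n(A) = 19.94 mol
n/ν → J: 8.775, A: 6.647; A is limiting.
n(X) produced = (2/3) × 19.94 = 13.29 mol
Step 2:
n(X) available = 13.29 mol
n(R) = 1213 / 234.40 = 5.175 mol
n/ν → X: 6.645, R: 5.175; R is limiting.
n(T) = (1/1) × 5.175 = 5.175 mol
mass = 5.175 × 742.30 = 3841 g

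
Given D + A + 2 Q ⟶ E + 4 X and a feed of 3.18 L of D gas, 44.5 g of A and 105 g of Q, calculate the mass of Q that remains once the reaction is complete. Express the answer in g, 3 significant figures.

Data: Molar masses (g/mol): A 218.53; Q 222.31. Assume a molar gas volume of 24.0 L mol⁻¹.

n(D) = 3.180 / 24.0 = 0.1325 mol
n(A) = 44.50 / 218.53 = 0.2036 mol
n(Q) = 105.0 / 222.31 = 0.4723 mol
n/ν → D: 0.1325, A: 0.2036, Q: 0.2362; D is limiting.
Q consumed = (2/1) × 0.1325 = 0.2650 mol
Q remaining = 0.4723 − 0.2650 = 0.2073 mol
mass = 0.2073 × 222.31 = 46.08 g

46.1 g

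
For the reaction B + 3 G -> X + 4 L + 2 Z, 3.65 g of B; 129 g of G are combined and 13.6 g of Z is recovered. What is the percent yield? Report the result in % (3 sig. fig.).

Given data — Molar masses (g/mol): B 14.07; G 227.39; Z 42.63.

84.4 %

n(B) = 3.650 / 14.07 = 0.2594 mol
n(G) = 129.0 / 227.39 = 0.5673 mol
n/ν for B = 0.2594/1 = 0.2594
n/ν for G = 0.5673/3 = 0.1891
Smallest n/ν is G → limiting reagent.
theoretical n(Z) = (2/3) × 0.5673 = 0.3782 mol → 16.12 g
% yield = 13.6 / 16.12 × 100 = 84.37 %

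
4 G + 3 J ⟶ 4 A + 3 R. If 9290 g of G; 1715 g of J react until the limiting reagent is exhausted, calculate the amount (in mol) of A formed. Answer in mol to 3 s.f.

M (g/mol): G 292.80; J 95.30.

n(G) = 9290 / 292.80 = 31.73 mol
n(J) = 1715 / 95.30 = 18.00 mol
n/ν → G: 7.933, J: 6.000; J is limiting.
n(A) = (4/3) × 18.00 = 24.00 mol

24.0 mol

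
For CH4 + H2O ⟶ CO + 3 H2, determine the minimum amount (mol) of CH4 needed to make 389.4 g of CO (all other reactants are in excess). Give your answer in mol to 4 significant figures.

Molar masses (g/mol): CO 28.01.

n(CO) = 389.4 / 28.01 = 13.90 mol
n(CH4) = (1/1) × 13.90 = 13.90 mol

13.90 mol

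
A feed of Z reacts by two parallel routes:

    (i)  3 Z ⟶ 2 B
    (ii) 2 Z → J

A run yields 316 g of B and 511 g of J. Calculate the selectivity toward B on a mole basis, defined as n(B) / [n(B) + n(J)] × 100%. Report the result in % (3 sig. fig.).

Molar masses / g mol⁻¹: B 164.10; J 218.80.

n(B) = 316 / 164.10 = 1.926 mol
n(J) = 511 / 218.80 = 2.335 mol
selectivity = 1.926/(1.926+2.335) × 100 = 45.20 %

45.2 %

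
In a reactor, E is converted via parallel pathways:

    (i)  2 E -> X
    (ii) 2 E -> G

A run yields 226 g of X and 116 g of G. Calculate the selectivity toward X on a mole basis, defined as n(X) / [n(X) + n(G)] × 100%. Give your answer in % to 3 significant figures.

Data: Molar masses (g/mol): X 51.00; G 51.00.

n(X) = 226 / 51.00 = 4.431 mol
n(G) = 116 / 51.00 = 2.275 mol
selectivity = 4.431/(4.431+2.275) × 100 = 66.08 %

66.1 %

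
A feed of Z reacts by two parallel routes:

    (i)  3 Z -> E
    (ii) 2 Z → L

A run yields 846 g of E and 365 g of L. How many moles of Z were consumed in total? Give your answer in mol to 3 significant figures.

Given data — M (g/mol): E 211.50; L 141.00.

17.2 mol

n(E) = 846 / 211.50 = 4.000 mol
n(L) = 365 / 141.00 = 2.589 mol
n(Z) via (i) = (3/1)×4.000 = 12.00 mol
n(Z) via (ii) = (2/1)×2.589 = 5.178 mol
total n(Z) = 12.00 + 5.178 = 17.18 mol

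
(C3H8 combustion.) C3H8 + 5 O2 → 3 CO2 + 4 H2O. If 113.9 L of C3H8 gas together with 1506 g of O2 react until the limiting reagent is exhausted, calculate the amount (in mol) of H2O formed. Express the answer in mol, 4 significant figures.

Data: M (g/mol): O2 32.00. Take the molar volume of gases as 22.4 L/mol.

20.34 mol

n(C3H8) = 113.9 / 22.4 = 5.085 mol
n(O2) = 1506 / 32.00 = 47.06 mol
n/ν → C3H8: 5.085, O2: 9.412; C3H8 is limiting.
n(H2O) = (4/1) × 5.085 = 20.34 mol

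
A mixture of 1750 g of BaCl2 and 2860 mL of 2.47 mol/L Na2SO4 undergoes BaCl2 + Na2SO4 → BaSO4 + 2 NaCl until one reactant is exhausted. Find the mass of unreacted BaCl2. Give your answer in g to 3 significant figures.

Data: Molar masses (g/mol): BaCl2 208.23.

279 g

n(BaCl2) = 1750 / 208.23 = 8.404 mol
n(Na2SO4) = 2.47 × 2860/1000 = 7.064 mol
n/ν → BaCl2: 8.404, Na2SO4: 7.064; Na2SO4 is limiting.
BaCl2 consumed = (1/1) × 7.064 = 7.064 mol
BaCl2 remaining = 8.404 − 7.064 = 1.340 mol
mass = 1.340 × 208.23 = 279.0 g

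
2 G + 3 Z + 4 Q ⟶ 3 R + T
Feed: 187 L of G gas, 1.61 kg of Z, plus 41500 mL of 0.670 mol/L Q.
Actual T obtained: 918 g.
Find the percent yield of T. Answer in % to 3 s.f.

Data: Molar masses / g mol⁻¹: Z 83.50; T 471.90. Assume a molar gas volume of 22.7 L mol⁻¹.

n(G) = 187.0 / 22.7 = 8.238 mol
n(Z) = 1.610×1000 / 83.50 = 19.28 mol
n(Q) = 0.670 × 41500/1000 = 27.81 mol
n/ν for G = 8.238/2 = 4.119
n/ν for Z = 19.28/3 = 6.427
n/ν for Q = 27.81/4 = 6.953
Smallest n/ν is G → limiting reagent.
theoretical n(T) = (1/2) × 8.238 = 4.119 mol → 1944 g
% yield = 918 / 1944 × 100 = 47.22 %

47.2 %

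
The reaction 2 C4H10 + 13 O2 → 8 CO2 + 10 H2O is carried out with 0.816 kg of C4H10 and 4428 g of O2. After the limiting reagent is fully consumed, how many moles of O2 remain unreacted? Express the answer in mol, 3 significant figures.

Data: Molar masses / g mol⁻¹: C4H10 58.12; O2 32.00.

47.1 mol

n(C4H10) = 0.8160×1000 / 58.12 = 14.04 mol
n(O2) = 4428 / 32.00 = 138.4 mol
n/ν → C4H10: 7.020, O2: 10.65; C4H10 is limiting.
O2 consumed = (13/2) × 14.04 = 91.26 mol
O2 remaining = 138.4 − 91.26 = 47.14 mol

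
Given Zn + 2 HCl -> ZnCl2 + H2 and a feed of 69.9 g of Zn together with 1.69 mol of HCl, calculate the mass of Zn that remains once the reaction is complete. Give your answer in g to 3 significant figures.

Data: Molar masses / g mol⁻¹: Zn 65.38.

n(Zn) = 69.90 / 65.38 = 1.069 mol
n(HCl) = 1.690 mol
n/ν for Zn = 1.069/1 = 1.069
n/ν for HCl = 1.690/2 = 0.8450
Smallest n/ν is HCl → limiting reagent.
Zn consumed = (1/2) × 1.690 = 0.8450 mol
Zn remaining = 1.069 − 0.8450 = 0.2240 mol
mass = 0.2240 × 65.38 = 14.65 g

14.7 g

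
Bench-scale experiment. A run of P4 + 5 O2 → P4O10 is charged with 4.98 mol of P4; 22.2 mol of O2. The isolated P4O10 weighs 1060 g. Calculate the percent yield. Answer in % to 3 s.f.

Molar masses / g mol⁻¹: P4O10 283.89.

84.1 %

n(P4) = 4.980 mol
n(O2) = 22.20 mol
n/ν for P4 = 4.980/1 = 4.980
n/ν for O2 = 22.20/5 = 4.440
Smallest n/ν is O2 → limiting reagent.
theoretical n(P4O10) = (1/5) × 22.20 = 4.440 mol → 1260 g
% yield = 1060 / 1260 × 100 = 84.13 %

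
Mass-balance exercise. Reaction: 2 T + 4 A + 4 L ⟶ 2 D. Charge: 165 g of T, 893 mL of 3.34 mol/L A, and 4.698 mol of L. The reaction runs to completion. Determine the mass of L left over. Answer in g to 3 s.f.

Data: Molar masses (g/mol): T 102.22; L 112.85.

n(T) = 165.0 / 102.22 = 1.614 mol
n(A) = 3.34 × 893.0/1000 = 2.983 mol
n(L) = 4.698 mol
n/ν for T = 1.614/2 = 0.8070
n/ν for A = 2.983/4 = 0.7458
n/ν for L = 4.698/4 = 1.175
Smallest n/ν is A → limiting reagent.
L consumed = (4/4) × 2.983 = 2.983 mol
L remaining = 4.698 − 2.983 = 1.715 mol
mass = 1.715 × 112.85 = 193.5 g

194 g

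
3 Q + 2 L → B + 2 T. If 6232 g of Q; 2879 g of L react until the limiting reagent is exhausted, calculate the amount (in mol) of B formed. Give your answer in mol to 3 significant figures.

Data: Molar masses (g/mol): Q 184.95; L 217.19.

6.63 mol

n(Q) = 6232 / 184.95 = 33.70 mol
n(L) = 2879 / 217.19 = 13.26 mol
n/ν for Q = 33.70/3 = 11.23
n/ν for L = 13.26/2 = 6.630
Smallest n/ν is L → limiting reagent.
n(B) = (1/2) × 13.26 = 6.630 mol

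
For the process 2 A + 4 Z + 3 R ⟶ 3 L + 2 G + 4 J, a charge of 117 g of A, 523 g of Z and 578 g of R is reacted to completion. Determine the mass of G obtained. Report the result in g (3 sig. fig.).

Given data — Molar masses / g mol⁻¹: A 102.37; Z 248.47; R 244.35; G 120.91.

n(A) = 117.0 / 102.37 = 1.143 mol
n(Z) = 523.0 / 248.47 = 2.105 mol
n(R) = 578.0 / 244.35 = 2.365 mol
n/ν for A = 1.143/2 = 0.5715
n/ν for Z = 2.105/4 = 0.5263
n/ν for R = 2.365/3 = 0.7883
Smallest n/ν is Z → limiting reagent.
n(G) = (2/4) × 2.105 = 1.053 mol
mass = 1.053 × 120.91 = 127.3 g

127 g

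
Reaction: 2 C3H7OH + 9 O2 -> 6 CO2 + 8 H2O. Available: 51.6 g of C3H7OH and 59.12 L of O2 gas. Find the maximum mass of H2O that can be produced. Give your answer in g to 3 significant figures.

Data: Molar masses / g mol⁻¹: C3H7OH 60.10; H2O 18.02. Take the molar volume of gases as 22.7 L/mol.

n(C3H7OH) = 51.60 / 60.10 = 0.8586 mol
n(O2) = 59.12 / 22.7 = 2.604 mol
n/ν → C3H7OH: 0.4293, O2: 0.2893; O2 is limiting.
n(H2O) = (8/9) × 2.604 = 2.315 mol
mass = 2.315 × 18.02 = 41.72 g

41.7 g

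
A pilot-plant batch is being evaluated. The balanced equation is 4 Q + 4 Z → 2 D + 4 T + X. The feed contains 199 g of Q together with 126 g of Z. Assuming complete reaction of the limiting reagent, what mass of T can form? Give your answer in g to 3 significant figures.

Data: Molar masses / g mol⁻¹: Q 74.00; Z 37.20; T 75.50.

n(Q) = 199.0 / 74.00 = 2.689 mol
n(Z) = 126.0 / 37.20 = 3.387 mol
n/ν for Q = 2.689/4 = 0.6723
n/ν for Z = 3.387/4 = 0.8468
Smallest n/ν is Q → limiting reagent.
n(T) = (4/4) × 2.689 = 2.689 mol
mass = 2.689 × 75.50 = 203.0 g

203 g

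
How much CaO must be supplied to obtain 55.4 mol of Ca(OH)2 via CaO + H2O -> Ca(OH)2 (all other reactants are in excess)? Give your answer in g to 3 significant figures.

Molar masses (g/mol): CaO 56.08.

n(Ca(OH)2) = 55.40 mol
n(CaO) = (1/1) × 55.40 = 55.40 mol
mass = 55.40 × 56.08 = 3107 g

3110 g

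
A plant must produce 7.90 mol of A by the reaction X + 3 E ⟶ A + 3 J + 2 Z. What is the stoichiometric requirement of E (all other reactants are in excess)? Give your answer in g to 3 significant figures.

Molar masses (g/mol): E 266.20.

n(A) = 7.900 mol
n(E) = (3/1) × 7.900 = 23.70 mol
mass = 23.70 × 266.20 = 6309 g

6310 g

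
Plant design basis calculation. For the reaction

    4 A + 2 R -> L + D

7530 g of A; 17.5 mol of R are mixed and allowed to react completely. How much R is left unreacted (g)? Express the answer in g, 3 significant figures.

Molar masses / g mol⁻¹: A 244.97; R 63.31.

n(A) = 7530 / 244.97 = 30.74 mol
n(R) = 17.50 mol
n/ν for A = 30.74/4 = 7.685
n/ν for R = 17.50/2 = 8.750
Smallest n/ν is A → limiting reagent.
R consumed = (2/4) × 30.74 = 15.37 mol
R remaining = 17.50 − 15.37 = 2.130 mol
mass = 2.130 × 63.31 = 134.9 g

135 g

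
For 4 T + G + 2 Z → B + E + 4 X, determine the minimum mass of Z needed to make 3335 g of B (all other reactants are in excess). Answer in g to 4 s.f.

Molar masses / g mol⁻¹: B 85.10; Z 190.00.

n(B) = 3335 / 85.10 = 39.19 mol
n(Z) = (2/1) × 39.19 = 78.38 mol
mass = 78.38 × 190.00 = 14890 g

14890 g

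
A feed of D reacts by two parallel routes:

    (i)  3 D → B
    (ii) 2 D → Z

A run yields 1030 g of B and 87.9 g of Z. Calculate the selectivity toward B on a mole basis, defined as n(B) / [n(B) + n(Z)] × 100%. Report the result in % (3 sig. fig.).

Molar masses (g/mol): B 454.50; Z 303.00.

88.7 %

n(B) = 1030 / 454.50 = 2.266 mol
n(Z) = 87.9 / 303.00 = 0.2901 mol
selectivity = 2.266/(2.266+0.2901) × 100 = 88.65 %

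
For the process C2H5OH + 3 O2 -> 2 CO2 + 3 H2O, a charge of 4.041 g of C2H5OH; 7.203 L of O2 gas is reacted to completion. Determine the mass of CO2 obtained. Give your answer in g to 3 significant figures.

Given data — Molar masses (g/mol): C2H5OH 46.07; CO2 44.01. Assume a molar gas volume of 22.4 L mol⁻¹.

n(C2H5OH) = 4.041 / 46.07 = 0.08771 mol
n(O2) = 7.203 / 22.4 = 0.3216 mol
n/ν → C2H5OH: 0.08771, O2: 0.1072; C2H5OH is limiting.
n(CO2) = (2/1) × 0.08771 = 0.1754 mol
mass = 0.1754 × 44.01 = 7.719 g

7.72 g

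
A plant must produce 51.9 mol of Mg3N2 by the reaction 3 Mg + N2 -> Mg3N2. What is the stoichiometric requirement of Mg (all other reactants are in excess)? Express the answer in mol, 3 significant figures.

156 mol

n(Mg3N2) = 51.90 mol
n(Mg) = (3/1) × 51.90 = 155.7 mol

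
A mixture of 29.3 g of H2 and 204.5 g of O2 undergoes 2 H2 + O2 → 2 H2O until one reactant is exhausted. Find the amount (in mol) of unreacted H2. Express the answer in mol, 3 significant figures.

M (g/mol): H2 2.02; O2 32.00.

1.72 mol

n(H2) = 29.30 / 2.02 = 14.50 mol
n(O2) = 204.5 / 32.00 = 6.391 mol
n/ν for H2 = 14.50/2 = 7.250
n/ν for O2 = 6.391/1 = 6.391
Smallest n/ν is O2 → limiting reagent.
H2 consumed = (2/1) × 6.391 = 12.78 mol
H2 remaining = 14.50 − 12.78 = 1.720 mol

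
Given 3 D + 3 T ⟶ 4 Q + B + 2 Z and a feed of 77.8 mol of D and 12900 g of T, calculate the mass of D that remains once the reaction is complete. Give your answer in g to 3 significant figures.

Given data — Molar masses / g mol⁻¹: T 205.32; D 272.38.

4080 g

n(D) = 77.80 mol
n(T) = 12900 / 205.32 = 62.83 mol
n/ν → D: 25.93, T: 20.94; T is limiting.
D consumed = (3/3) × 62.83 = 62.83 mol
D remaining = 77.80 − 62.83 = 14.97 mol
mass = 14.97 × 272.38 = 4078 g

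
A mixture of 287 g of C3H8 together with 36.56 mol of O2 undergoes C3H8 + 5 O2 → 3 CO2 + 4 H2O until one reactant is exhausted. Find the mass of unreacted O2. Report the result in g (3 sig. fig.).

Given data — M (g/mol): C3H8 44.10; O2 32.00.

129 g

n(C3H8) = 287.0 / 44.10 = 6.508 mol
n(O2) = 36.56 mol
n/ν → C3H8: 6.508, O2: 7.312; C3H8 is limiting.
O2 consumed = (5/1) × 6.508 = 32.54 mol
O2 remaining = 36.56 − 32.54 = 4.020 mol
mass = 4.020 × 32.00 = 128.6 g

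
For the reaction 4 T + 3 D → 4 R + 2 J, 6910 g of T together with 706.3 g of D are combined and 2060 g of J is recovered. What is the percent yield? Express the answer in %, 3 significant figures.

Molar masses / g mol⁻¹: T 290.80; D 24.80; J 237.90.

72.9 %

n(T) = 6910 / 290.80 = 23.76 mol
n(D) = 706.3 / 24.80 = 28.48 mol
n/ν for T = 23.76/4 = 5.940
n/ν for D = 28.48/3 = 9.493
Smallest n/ν is T → limiting reagent.
theoretical n(J) = (2/4) × 23.76 = 11.88 mol → 2826 g
% yield = 2060 / 2826 × 100 = 72.89 %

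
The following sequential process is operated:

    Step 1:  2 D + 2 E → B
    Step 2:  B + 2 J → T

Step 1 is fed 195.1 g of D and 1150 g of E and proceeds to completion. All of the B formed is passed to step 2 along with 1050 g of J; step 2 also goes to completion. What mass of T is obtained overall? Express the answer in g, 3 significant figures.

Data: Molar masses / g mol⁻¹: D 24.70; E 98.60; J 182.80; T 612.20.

Step 1:
n(D) = 195.1 / 24.70 = 7.899 mol
n(E) = 1150 / 98.60 = 11.66 mol
n/ν for D = 7.899/2 = 3.950
n/ν for E = 11.66/2 = 5.830
Smallest n/ν is D → limiting reagent.
n(B) produced = (1/2) × 7.899 = 3.950 mol
Step 2:
n(B) available = 3.950 mol
n(J) = 1050 / 182.80 = 5.744 mol
n/ν for B = 3.950/1 = 3.950
n/ν for J = 5.744/2 = 2.872
Smallest n/ν is J → limiting reagent.
n(T) = (1/2) × 5.744 = 2.872 mol
mass = 2.872 × 612.20 = 1758 g

1760 g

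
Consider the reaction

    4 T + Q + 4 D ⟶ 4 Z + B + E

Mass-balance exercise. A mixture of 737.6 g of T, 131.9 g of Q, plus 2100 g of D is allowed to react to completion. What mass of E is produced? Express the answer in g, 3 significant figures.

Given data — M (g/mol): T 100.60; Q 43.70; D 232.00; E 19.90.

n(T) = 737.6 / 100.60 = 7.332 mol
n(Q) = 131.9 / 43.70 = 3.018 mol
n(D) = 2100 / 232.00 = 9.052 mol
n/ν for T = 7.332/4 = 1.833
n/ν for Q = 3.018/1 = 3.018
n/ν for D = 9.052/4 = 2.263
Smallest n/ν is T → limiting reagent.
n(E) = (1/4) × 7.332 = 1.833 mol
mass = 1.833 × 19.90 = 36.48 g

36.5 g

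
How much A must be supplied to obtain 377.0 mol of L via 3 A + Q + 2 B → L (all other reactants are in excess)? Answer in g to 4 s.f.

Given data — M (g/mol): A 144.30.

n(L) = 377.0 mol
n(A) = (3/1) × 377.0 = 1131 mol
mass = 1131 × 144.30 = 163200 g

163200 g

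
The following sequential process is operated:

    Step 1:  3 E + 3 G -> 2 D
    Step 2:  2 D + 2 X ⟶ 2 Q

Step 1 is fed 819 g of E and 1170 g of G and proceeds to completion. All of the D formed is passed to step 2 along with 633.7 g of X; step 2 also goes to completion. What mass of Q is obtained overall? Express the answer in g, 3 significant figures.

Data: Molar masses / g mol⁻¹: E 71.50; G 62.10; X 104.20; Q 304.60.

Step 1:
n(E) = 819.0 / 71.50 = 11.45 mol
n(G) = 1170 / 62.10 = 18.84 mol
n/ν for E = 11.45/3 = 3.817
n/ν for G = 18.84/3 = 6.280
Smallest n/ν is E → limiting reagent.
n(D) produced = (2/3) × 11.45 = 7.633 mol
Step 2:
n(D) available = 7.633 mol
n(X) = 633.7 / 104.20 = 6.082 mol
n/ν for D = 7.633/2 = 3.817
n/ν for X = 6.082/2 = 3.041
Smallest n/ν is X → limiting reagent.
n(Q) = (2/2) × 6.082 = 6.082 mol
mass = 6.082 × 304.60 = 1853 g

1850 g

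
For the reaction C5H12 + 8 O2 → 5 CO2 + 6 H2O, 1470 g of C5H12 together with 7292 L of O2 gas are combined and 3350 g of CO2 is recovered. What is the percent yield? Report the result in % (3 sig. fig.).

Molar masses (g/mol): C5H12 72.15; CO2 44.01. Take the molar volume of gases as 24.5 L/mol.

74.7 %

n(C5H12) = 1470 / 72.15 = 20.37 mol
n(O2) = 7292 / 24.5 = 297.6 mol
n/ν for C5H12 = 20.37/1 = 20.37
n/ν for O2 = 297.6/8 = 37.20
Smallest n/ν is C5H12 → limiting reagent.
theoretical n(CO2) = (5/1) × 20.37 = 101.9 mol → 4485 g
% yield = 3350 / 4485 × 100 = 74.69 %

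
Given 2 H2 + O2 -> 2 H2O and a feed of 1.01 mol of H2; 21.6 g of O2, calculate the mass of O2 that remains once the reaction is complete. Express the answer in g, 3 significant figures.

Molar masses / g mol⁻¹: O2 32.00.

n(H2) = 1.010 mol
n(O2) = 21.60 / 32.00 = 0.6750 mol
n/ν for H2 = 1.010/2 = 0.5050
n/ν for O2 = 0.6750/1 = 0.6750
Smallest n/ν is H2 → limiting reagent.
O2 consumed = (1/2) × 1.010 = 0.5050 mol
O2 remaining = 0.6750 − 0.5050 = 0.1700 mol
mass = 0.1700 × 32.00 = 5.440 g

5.44 g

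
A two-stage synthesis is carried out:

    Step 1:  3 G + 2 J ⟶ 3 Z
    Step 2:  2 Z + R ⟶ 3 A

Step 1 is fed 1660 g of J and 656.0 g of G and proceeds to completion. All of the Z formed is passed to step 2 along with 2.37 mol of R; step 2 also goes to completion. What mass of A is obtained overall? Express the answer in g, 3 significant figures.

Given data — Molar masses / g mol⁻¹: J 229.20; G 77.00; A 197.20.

1400 g

Step 1:
n(J) = 1660 / 229.20 = 7.243 mol
n(G) = 656.0 / 77.00 = 8.519 mol
n/ν → J: 3.622, G: 2.840; G is limiting.
n(Z) produced = (3/3) × 8.519 = 8.519 mol
Step 2:
n(Z) available = 8.519 mol
n(R) = 2.370 mol
n/ν → Z: 4.260, R: 2.370; R is limiting.
n(A) = (3/1) × 2.370 = 7.110 mol
mass = 7.110 × 197.20 = 1402 g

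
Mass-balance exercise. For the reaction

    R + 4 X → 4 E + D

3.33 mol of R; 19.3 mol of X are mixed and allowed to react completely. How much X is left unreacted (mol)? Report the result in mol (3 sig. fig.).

5.98 mol

n(R) = 3.330 mol
n(X) = 19.30 mol
n/ν → R: 3.330, X: 4.825; R is limiting.
X consumed = (4/1) × 3.330 = 13.32 mol
X remaining = 19.30 − 13.32 = 5.980 mol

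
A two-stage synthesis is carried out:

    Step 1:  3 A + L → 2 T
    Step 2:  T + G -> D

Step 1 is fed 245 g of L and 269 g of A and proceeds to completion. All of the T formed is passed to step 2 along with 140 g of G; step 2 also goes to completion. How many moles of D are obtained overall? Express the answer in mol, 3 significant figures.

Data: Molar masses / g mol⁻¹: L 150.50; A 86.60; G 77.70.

Step 1:
n(L) = 245.0 / 150.50 = 1.628 mol
n(A) = 269.0 / 86.60 = 3.106 mol
n/ν for L = 1.628/1 = 1.628
n/ν for A = 3.106/3 = 1.035
Smallest n/ν is A → limiting reagent.
n(T) produced = (2/3) × 3.106 = 2.071 mol
Step 2:
n(T) available = 2.071 mol
n(G) = 140.0 / 77.70 = 1.802 mol
n/ν for T = 2.071/1 = 2.071
n/ν for G = 1.802/1 = 1.802
Smallest n/ν is G → limiting reagent.
n(D) = (1/1) × 1.802 = 1.802 mol

1.80 mol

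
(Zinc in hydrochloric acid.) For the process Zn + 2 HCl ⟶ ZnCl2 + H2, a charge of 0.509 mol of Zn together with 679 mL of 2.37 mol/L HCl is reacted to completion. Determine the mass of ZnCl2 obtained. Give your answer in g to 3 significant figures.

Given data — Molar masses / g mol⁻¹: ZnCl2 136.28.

69.4 g

n(Zn) = 0.5090 mol
n(HCl) = 2.37 × 679.0/1000 = 1.609 mol
n/ν → Zn: 0.5090, HCl: 0.8045; Zn is limiting.
n(ZnCl2) = (1/1) × 0.5090 = 0.5090 mol
mass = 0.5090 × 136.28 = 69.37 g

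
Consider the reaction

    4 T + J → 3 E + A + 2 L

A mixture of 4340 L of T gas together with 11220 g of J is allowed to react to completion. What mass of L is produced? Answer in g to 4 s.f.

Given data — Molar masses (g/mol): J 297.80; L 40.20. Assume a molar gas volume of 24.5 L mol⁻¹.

n(T) = 4340 / 24.5 = 177.1 mol
n(J) = 11220 / 297.80 = 37.68 mol
n/ν → T: 44.28, J: 37.68; J is limiting.
n(L) = (2/1) × 37.68 = 75.36 mol
mass = 75.36 × 40.20 = 3029 g

3029 g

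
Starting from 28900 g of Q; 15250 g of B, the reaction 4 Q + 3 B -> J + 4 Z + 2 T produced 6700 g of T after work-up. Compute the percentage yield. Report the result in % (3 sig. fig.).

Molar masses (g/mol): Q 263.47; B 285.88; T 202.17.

93.2 %

n(Q) = 28900 / 263.47 = 109.7 mol
n(B) = 15250 / 285.88 = 53.34 mol
n/ν for Q = 109.7/4 = 27.43
n/ν for B = 53.34/3 = 17.78
Smallest n/ν is B → limiting reagent.
theoretical n(T) = (2/3) × 53.34 = 35.56 mol → 7189 g
% yield = 6700 / 7189 × 100 = 93.20 %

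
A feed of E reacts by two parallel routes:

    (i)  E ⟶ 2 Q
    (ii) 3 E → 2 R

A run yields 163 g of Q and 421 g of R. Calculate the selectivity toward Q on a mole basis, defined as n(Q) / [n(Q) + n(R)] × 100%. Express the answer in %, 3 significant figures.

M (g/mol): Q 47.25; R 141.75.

53.7 %

n(Q) = 163 / 47.25 = 3.450 mol
n(R) = 421 / 141.75 = 2.970 mol
selectivity = 3.450/(3.450+2.970) × 100 = 53.74 %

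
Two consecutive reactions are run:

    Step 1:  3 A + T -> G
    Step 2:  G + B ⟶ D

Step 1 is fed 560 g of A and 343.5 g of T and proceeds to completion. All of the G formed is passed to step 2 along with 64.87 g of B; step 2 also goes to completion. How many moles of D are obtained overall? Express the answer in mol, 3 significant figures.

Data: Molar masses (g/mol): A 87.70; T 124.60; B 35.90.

Step 1:
n(A) = 560.0 / 87.70 = 6.385 mol
n(T) = 343.5 / 124.60 = 2.757 mol
n/ν → A: 2.128, T: 2.757; A is limiting.
n(G) produced = (1/3) × 6.385 = 2.128 mol
Step 2:
n(G) available = 2.128 mol
n(B) = 64.87 / 35.90 = 1.807 mol
n/ν → G: 2.128, B: 1.807; B is limiting.
n(D) = (1/1) × 1.807 = 1.807 mol

1.81 mol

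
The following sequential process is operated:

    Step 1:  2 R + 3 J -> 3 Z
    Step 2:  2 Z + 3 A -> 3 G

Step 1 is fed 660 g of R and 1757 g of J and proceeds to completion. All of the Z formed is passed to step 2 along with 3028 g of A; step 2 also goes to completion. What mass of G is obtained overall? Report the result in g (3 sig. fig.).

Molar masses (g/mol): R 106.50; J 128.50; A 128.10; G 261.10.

Step 1:
n(R) = 660.0 / 106.50 = 6.197 mol
n(J) = 1757 / 128.50 = 13.67 mol
n/ν → R: 3.099, J: 4.557; R is limiting.
n(Z) produced = (3/2) × 6.197 = 9.296 mol
Step 2:
n(Z) available = 9.296 mol
n(A) = 3028 / 128.10 = 23.64 mol
n/ν → Z: 4.648, A: 7.880; Z is limiting.
n(G) = (3/2) × 9.296 = 13.94 mol
mass = 13.94 × 261.10 = 3640 g

3640 g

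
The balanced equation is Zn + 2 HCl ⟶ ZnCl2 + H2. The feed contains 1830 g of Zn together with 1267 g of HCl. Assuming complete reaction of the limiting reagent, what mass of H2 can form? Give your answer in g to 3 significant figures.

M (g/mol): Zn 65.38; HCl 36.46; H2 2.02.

35.1 g

n(Zn) = 1830 / 65.38 = 27.99 mol
n(HCl) = 1267 / 36.46 = 34.75 mol
n/ν for Zn = 27.99/1 = 27.99
n/ν for HCl = 34.75/2 = 17.38
Smallest n/ν is HCl → limiting reagent.
n(H2) = (1/2) × 34.75 = 17.38 mol
mass = 17.38 × 2.02 = 35.11 g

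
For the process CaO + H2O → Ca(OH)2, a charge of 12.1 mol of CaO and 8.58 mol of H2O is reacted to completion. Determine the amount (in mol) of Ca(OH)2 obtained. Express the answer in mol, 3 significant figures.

8.58 mol

n(CaO) = 12.10 mol
n(H2O) = 8.580 mol
n/ν → CaO: 12.10, H2O: 8.580; H2O is limiting.
n(Ca(OH)2) = (1/1) × 8.580 = 8.580 mol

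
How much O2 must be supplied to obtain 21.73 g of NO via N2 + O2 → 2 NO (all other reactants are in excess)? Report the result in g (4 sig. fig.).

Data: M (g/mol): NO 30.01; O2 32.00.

11.59 g

n(NO) = 21.73 / 30.01 = 0.7241 mol
n(O2) = (1/2) × 0.7241 = 0.3621 mol
mass = 0.3621 × 32.00 = 11.59 g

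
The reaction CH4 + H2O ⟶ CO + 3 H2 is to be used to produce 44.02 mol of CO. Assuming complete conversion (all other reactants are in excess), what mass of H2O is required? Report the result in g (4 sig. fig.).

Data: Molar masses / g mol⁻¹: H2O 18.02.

793.2 g

n(CO) = 44.02 mol
n(H2O) = (1/1) × 44.02 = 44.02 mol
mass = 44.02 × 18.02 = 793.2 g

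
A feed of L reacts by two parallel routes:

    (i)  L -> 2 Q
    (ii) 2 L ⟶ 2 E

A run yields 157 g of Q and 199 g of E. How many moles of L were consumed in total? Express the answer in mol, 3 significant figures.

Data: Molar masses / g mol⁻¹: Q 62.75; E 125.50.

2.84 mol

n(Q) = 157 / 62.75 = 2.502 mol
n(E) = 199 / 125.50 = 1.586 mol
n(L) via (i) = (1/2)×2.502 = 1.251 mol
n(L) via (ii) = (2/2)×1.586 = 1.586 mol
total n(L) = 1.251 + 1.586 = 2.837 mol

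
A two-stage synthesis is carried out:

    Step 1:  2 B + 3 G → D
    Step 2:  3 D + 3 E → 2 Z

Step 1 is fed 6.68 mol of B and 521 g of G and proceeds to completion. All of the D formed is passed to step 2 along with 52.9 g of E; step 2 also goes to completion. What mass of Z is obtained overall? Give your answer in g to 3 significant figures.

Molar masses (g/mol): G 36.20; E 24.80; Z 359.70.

512 g

Step 1:
n(B) = 6.680 mol
n(G) = 521.0 / 36.20 = 14.39 mol
n/ν → B: 3.340, G: 4.797; B is limiting.
n(D) produced = (1/2) × 6.680 = 3.340 mol
Step 2:
n(D) available = 3.340 mol
n(E) = 52.90 / 24.80 = 2.133 mol
n/ν → D: 1.113, E: 0.7110; E is limiting.
n(Z) = (2/3) × 2.133 = 1.422 mol
mass = 1.422 × 359.70 = 511.5 g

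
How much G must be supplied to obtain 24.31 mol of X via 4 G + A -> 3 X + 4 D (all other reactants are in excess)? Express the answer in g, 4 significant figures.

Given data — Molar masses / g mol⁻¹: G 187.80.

6087 g

n(X) = 24.31 mol
n(G) = (4/3) × 24.31 = 32.41 mol
mass = 32.41 × 187.80 = 6087 g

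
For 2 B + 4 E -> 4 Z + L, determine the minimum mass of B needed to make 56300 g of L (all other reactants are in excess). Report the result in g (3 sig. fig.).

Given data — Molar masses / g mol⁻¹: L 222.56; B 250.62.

n(L) = 56300 / 222.56 = 253.0 mol
n(B) = (2/1) × 253.0 = 506.0 mol
mass = 506.0 × 250.62 = 126800 g

127000 g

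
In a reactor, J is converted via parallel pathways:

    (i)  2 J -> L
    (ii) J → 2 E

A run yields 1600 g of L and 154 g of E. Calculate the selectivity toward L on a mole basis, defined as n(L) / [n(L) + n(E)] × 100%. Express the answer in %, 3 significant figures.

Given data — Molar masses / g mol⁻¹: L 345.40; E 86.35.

n(L) = 1600 / 345.40 = 4.632 mol
n(E) = 154 / 86.35 = 1.783 mol
selectivity = 4.632/(4.632+1.783) × 100 = 72.21 %

72.2 %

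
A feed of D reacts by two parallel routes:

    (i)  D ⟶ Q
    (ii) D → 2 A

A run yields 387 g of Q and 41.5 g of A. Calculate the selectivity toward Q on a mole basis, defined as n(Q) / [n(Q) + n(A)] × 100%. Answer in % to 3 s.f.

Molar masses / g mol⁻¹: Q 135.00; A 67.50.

82.3 %

n(Q) = 387 / 135.00 = 2.867 mol
n(A) = 41.5 / 67.50 = 0.6148 mol
selectivity = 2.867/(2.867+0.6148) × 100 = 82.34 %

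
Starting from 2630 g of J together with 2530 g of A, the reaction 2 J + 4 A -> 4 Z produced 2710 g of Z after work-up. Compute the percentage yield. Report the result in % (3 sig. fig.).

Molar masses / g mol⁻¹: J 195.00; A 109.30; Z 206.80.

56.6 %

n(J) = 2630 / 195.00 = 13.49 mol
n(A) = 2530 / 109.30 = 23.15 mol
n/ν for J = 13.49/2 = 6.745
n/ν for A = 23.15/4 = 5.788
Smallest n/ν is A → limiting reagent.
theoretical n(Z) = (4/4) × 23.15 = 23.15 mol → 4787 g
% yield = 2710 / 4787 × 100 = 56.61 %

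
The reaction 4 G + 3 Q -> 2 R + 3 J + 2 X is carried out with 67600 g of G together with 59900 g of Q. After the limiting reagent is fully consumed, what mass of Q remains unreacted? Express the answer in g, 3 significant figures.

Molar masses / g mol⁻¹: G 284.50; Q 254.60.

14500 g

n(G) = 67600 / 284.50 = 237.6 mol
n(Q) = 59900 / 254.60 = 235.3 mol
n/ν → G: 59.40, Q: 78.43; G is limiting.
Q consumed = (3/4) × 237.6 = 178.2 mol
Q remaining = 235.3 − 178.2 = 57.10 mol
mass = 57.10 × 254.60 = 14540 g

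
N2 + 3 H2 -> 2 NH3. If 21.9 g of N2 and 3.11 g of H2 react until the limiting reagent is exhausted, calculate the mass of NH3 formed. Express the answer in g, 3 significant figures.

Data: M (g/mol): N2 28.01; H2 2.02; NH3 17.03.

n(N2) = 21.90 / 28.01 = 0.7819 mol
n(H2) = 3.110 / 2.02 = 1.540 mol
n/ν for N2 = 0.7819/1 = 0.7819
n/ν for H2 = 1.540/3 = 0.5133
Smallest n/ν is H2 → limiting reagent.
n(NH3) = (2/3) × 1.540 = 1.027 mol
mass = 1.027 × 17.03 = 17.49 g

17.5 g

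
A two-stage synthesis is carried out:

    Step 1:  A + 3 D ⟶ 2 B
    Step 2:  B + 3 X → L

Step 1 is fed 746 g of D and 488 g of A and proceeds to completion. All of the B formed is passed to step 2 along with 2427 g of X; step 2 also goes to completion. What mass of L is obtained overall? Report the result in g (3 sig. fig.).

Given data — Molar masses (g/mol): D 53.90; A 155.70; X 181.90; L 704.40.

Step 1:
n(D) = 746.0 / 53.90 = 13.84 mol
n(A) = 488.0 / 155.70 = 3.134 mol
n/ν for D = 13.84/3 = 4.613
n/ν for A = 3.134/1 = 3.134
Smallest n/ν is A → limiting reagent.
n(B) produced = (2/1) × 3.134 = 6.268 mol
Step 2:
n(B) available = 6.268 mol
n(X) = 2427 / 181.90 = 13.34 mol
n/ν for B = 6.268/1 = 6.268
n/ν for X = 13.34/3 = 4.447
Smallest n/ν is X → limiting reagent.
n(L) = (1/3) × 13.34 = 4.447 mol
mass = 4.447 × 704.40 = 3132 g

3130 g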